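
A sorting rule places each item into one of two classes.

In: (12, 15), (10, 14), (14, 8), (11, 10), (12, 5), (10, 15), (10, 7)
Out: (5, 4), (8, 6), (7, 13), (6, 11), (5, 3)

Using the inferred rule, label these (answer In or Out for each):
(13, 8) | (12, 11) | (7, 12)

The rule appears to be: first ≥ 10.
(13, 8): first 13 — meets the rule, so In.
(12, 11): first 12 — meets the rule, so In.
(7, 12): first 7 — fails the rule, so Out.

In, In, Out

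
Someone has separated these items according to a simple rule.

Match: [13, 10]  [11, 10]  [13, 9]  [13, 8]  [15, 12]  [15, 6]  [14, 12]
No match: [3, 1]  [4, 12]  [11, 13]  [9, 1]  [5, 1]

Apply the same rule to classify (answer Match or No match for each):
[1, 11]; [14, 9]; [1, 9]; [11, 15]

No match, Match, No match, No match

The classifier is using: first > second AND sum ≥ 16.
[1, 11] → 1 < 11, 1+11 = 12 → No match.
[14, 9] → 14 > 9, 14+9 = 23 → Match.
[1, 9] → 1 < 9, 1+9 = 10 → No match.
[11, 15] → 11 < 15, 11+15 = 26 → No match.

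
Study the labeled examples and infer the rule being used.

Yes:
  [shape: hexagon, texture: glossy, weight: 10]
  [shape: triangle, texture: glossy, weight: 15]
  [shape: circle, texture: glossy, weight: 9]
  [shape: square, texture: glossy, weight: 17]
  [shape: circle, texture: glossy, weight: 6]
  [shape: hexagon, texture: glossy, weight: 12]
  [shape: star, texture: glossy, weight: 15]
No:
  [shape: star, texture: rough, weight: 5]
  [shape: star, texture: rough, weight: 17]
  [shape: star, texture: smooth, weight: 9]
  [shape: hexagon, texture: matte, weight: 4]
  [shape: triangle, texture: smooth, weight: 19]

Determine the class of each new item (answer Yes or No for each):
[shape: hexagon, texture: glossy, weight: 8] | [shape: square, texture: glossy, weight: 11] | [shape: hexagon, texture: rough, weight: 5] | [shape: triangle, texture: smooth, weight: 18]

The rule appears to be: texture is glossy.
[shape: hexagon, texture: glossy, weight: 8] — texture is glossy, hence Yes. [shape: square, texture: glossy, weight: 11] — texture is glossy, hence Yes. [shape: hexagon, texture: rough, weight: 5] — texture is rough, hence No. [shape: triangle, texture: smooth, weight: 18] — texture is smooth, hence No.

Yes, Yes, No, No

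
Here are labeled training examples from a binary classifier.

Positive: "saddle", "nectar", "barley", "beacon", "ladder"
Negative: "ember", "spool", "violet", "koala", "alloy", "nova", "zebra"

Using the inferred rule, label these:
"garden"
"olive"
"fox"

Positive, Negative, Negative

A rule that fits every label: length 6 AND contains 'a' — true of each 'Positive' example, false of each 'Negative' one.
"garden" → length 6, has 'a' → Positive. "olive" → length 5, no 'a' → Negative. "fox" → length 3, no 'a' → Negative.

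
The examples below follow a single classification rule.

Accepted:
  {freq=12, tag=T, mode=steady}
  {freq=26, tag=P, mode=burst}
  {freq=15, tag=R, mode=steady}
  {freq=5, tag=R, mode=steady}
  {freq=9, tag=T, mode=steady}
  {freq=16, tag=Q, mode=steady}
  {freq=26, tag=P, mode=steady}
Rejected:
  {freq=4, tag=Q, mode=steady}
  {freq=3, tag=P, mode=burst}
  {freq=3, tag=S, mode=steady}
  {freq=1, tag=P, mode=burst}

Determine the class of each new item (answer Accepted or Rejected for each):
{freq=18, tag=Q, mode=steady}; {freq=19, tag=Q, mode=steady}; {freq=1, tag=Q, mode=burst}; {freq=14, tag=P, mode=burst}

Accepted, Accepted, Rejected, Accepted

Rule: freq ≥ 5. This holds for each 'Accepted' example and fails for each 'Rejected' one.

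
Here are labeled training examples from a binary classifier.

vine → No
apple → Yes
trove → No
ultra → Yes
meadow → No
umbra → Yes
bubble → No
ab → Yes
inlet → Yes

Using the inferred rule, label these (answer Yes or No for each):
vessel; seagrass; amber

No, No, Yes

The common property of the 'Yes' items is: starts with a vowel. No 'No' item has it.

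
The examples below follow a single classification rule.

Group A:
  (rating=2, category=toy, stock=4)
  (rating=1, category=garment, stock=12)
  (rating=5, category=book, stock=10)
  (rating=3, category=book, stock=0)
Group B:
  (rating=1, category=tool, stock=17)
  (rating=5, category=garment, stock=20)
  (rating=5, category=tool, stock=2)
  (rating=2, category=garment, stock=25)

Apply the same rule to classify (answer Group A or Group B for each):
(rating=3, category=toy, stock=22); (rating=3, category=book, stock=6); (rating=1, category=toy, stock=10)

A rule that fits every label: stock ≠ 2 AND stock ≤ 12 — true of each 'Group A' example, false of each 'Group B' one.
(rating=3, category=toy, stock=22): stock = 22 — lacks this property, so Group B. (rating=3, category=book, stock=6): stock = 6 — fits, so Group A. (rating=1, category=toy, stock=10): stock = 10 — fits, so Group A.

Group B, Group A, Group A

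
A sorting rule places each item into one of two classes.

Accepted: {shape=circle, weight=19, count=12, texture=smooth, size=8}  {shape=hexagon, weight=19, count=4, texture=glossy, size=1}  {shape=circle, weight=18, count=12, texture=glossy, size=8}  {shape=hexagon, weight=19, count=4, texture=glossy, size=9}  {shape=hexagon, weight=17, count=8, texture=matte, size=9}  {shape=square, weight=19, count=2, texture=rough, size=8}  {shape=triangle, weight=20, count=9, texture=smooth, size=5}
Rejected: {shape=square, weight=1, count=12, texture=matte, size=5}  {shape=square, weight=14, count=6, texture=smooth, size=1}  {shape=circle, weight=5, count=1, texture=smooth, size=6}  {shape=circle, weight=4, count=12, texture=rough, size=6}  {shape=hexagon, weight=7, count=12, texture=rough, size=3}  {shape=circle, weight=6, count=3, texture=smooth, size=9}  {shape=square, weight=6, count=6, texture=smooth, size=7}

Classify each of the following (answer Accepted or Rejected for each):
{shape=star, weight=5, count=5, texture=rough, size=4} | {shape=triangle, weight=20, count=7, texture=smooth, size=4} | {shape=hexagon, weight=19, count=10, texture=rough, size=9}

Every 'Accepted' example satisfies: weight ≥ 17. None of the 'Rejected' examples do.

Rejected, Accepted, Accepted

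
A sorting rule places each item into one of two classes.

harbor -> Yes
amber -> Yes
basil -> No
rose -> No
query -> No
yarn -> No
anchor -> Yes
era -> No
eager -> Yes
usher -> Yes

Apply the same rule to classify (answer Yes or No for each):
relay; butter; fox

No, Yes, No

Rule: ends with 'r'. This holds for each 'Yes' example and fails for each 'No' one.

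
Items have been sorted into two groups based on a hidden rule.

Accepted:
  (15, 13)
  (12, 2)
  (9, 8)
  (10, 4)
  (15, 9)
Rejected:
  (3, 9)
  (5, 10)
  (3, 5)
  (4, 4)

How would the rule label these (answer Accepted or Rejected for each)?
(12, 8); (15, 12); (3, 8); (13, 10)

Accepted, Accepted, Rejected, Accepted

All 'Accepted' examples share one property — first > second — and every 'Rejected' example lacks it.
(12, 8) — 12 > 8, hence Accepted. (15, 12) — 15 > 12, hence Accepted. (3, 8) — 3 < 8, hence Rejected. (13, 10) — 13 > 10, hence Accepted.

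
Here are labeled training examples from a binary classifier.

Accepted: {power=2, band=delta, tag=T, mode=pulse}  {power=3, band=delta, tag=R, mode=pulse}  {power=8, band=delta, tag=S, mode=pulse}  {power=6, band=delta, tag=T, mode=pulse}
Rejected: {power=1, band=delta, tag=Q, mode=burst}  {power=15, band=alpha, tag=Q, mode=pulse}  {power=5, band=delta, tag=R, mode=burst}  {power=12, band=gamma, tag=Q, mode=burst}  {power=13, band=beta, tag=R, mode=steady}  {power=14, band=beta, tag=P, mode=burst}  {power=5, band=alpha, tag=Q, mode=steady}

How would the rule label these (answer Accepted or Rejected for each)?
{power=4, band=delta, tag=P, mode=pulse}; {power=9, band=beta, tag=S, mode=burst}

'Accepted' ⟺ band is delta AND mode is pulse.
Accepted: {power=4, band=delta, tag=P, mode=pulse}, since band is delta, mode is pulse.
Rejected: {power=9, band=beta, tag=S, mode=burst}, since band is beta, mode is burst.

Accepted, Rejected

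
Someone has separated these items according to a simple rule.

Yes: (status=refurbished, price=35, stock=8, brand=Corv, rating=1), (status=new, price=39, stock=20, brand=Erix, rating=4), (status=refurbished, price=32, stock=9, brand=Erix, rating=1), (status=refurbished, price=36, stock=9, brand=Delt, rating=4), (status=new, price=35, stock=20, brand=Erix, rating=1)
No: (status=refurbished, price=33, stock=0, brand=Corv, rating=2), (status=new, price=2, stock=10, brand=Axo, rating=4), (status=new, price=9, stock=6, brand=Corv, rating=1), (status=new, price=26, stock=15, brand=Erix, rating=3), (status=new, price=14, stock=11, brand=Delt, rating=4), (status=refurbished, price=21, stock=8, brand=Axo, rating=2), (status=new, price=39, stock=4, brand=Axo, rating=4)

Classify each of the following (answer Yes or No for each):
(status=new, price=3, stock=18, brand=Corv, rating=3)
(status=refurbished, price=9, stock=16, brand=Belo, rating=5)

No, No

The classifier is using: price ≥ 32 AND stock ≥ 6.
No: (status=new, price=3, stock=18, brand=Corv, rating=3), since price = 3, stock = 18. No: (status=refurbished, price=9, stock=16, brand=Belo, rating=5), since price = 9, stock = 16.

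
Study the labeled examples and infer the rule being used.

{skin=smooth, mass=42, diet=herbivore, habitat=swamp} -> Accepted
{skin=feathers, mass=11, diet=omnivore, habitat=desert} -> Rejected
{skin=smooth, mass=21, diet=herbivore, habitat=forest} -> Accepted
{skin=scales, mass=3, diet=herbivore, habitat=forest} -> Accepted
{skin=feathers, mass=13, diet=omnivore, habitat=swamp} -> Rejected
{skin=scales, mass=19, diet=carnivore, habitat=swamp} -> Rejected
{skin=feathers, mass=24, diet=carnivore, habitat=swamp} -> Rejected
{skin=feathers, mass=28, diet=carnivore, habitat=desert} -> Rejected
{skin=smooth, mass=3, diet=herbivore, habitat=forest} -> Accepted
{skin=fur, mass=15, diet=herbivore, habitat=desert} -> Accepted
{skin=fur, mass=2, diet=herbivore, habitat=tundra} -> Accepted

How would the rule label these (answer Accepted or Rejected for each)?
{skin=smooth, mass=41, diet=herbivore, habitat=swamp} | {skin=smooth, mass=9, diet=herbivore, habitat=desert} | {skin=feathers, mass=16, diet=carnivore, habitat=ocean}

The pattern is that an item is 'Accepted' exactly when: diet is herbivore.
{skin=smooth, mass=41, diet=herbivore, habitat=swamp}: diet is herbivore — fits, so Accepted. {skin=smooth, mass=9, diet=herbivore, habitat=desert}: diet is herbivore — fits, so Accepted. {skin=feathers, mass=16, diet=carnivore, habitat=ocean}: diet is carnivore — doesn't qualify, so Rejected.

Accepted, Accepted, Rejected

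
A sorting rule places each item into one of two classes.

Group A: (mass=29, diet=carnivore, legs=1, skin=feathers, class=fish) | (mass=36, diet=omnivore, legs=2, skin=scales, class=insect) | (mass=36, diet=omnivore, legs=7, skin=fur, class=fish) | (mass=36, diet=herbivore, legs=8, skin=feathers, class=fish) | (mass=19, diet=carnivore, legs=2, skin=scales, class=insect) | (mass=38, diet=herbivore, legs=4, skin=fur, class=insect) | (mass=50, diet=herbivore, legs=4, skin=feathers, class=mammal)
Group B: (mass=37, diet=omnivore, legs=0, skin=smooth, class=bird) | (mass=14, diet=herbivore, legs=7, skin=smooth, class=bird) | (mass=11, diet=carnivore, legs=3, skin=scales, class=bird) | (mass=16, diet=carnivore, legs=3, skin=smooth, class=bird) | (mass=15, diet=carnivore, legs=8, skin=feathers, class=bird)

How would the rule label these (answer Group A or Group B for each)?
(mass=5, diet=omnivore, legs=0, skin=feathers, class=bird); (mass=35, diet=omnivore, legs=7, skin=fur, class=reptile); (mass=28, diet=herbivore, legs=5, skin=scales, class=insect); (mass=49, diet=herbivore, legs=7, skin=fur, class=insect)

All 'Group A' examples share one property — class is not bird — and every 'Group B' example lacks it.

Group B, Group A, Group A, Group A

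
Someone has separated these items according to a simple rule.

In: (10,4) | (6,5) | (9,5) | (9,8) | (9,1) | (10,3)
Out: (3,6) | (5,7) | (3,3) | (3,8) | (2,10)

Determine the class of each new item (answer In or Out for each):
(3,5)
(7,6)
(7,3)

Every 'In' example satisfies: first > second. None of the 'Out' examples do.
(3,5) → 3 < 5 → Out.
(7,6) → 7 > 6 → In.
(7,3) → 7 > 3 → In.

Out, In, In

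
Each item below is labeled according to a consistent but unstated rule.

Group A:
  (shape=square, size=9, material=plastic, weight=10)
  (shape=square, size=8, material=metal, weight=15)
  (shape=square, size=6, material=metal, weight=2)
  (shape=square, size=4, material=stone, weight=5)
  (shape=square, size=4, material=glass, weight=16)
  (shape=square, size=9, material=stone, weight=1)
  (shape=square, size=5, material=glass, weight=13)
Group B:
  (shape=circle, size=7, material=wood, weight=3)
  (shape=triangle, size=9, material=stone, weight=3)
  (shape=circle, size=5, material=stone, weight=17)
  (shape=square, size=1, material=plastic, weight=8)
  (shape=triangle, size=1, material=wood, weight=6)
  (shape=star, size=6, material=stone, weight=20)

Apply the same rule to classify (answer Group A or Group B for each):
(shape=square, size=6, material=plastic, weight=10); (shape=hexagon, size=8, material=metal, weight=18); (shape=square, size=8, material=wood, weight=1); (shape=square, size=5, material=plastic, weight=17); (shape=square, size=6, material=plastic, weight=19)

Group A, Group B, Group A, Group A, Group A

The rule appears to be: shape is square AND size ≥ 4.
Group A: (shape=square, size=6, material=plastic, weight=10), since shape is square, size = 6. Group B: (shape=hexagon, size=8, material=metal, weight=18), since shape is hexagon, size = 8. Group A: (shape=square, size=8, material=wood, weight=1), since shape is square, size = 8. Group A: (shape=square, size=5, material=plastic, weight=17), since shape is square, size = 5. Group A: (shape=square, size=6, material=plastic, weight=19), since shape is square, size = 6.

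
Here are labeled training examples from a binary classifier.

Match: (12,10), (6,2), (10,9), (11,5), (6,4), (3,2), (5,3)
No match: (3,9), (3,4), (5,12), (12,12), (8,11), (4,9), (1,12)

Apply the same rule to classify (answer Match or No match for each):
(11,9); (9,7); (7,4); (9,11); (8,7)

Every 'Match' example satisfies: first > second. None of the 'No match' examples do.
(11,9) — 11 > 9, hence Match.
(9,7) — 9 > 7, hence Match.
(7,4) — 7 > 4, hence Match.
(9,11) — 9 < 11, hence No match.
(8,7) — 8 > 7, hence Match.

Match, Match, Match, No match, Match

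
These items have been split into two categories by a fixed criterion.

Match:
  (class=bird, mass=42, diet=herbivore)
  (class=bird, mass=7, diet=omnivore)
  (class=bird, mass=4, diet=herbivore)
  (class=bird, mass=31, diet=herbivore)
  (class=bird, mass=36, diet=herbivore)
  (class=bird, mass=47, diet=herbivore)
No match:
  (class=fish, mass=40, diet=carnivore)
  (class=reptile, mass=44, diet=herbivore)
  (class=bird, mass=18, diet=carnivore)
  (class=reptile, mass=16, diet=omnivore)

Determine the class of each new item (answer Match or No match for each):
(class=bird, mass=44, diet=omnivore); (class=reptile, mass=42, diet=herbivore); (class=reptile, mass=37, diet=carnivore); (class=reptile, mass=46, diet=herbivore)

Match, No match, No match, No match

Rule: class is bird AND mass ≠ 18. This holds for each 'Match' example and fails for each 'No match' one.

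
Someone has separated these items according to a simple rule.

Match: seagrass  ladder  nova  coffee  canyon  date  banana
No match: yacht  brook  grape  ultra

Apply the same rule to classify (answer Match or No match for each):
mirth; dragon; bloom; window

No match, Match, No match, Match

The common property of the 'Match' items is: even length. No 'No match' item has it.
mirth: length 5 — fails this test, so No match.
dragon: length 6 — passes, so Match.
bloom: length 5 — fails this test, so No match.
window: length 6 — passes, so Match.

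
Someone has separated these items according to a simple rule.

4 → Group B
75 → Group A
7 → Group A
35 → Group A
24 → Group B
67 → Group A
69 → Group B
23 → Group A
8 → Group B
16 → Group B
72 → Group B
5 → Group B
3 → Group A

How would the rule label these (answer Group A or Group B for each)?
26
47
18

Comparing the two groups points to one rule — ≡ 3 (mod 4).
26 — 26 mod 4 = 2, hence Group B.
47 — 47 mod 4 = 3, hence Group A.
18 — 18 mod 4 = 2, hence Group B.

Group B, Group A, Group B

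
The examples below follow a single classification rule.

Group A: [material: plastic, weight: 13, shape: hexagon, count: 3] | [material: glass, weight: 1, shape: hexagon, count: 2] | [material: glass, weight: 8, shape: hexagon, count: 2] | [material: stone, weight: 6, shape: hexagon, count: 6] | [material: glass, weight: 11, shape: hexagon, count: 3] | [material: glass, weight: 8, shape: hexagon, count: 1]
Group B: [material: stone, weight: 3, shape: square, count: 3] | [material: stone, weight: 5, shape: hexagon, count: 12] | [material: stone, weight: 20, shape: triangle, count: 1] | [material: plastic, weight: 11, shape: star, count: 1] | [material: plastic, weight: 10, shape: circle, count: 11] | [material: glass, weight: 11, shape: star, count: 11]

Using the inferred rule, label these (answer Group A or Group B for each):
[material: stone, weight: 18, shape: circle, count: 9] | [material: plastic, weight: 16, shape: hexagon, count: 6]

Group B, Group A

The rule appears to be: shape is hexagon AND count ≤ 6.
[material: stone, weight: 18, shape: circle, count: 9]: shape is circle, count = 9, does not fit → Group B. [material: plastic, weight: 16, shape: hexagon, count: 6]: shape is hexagon, count = 6, passes → Group A.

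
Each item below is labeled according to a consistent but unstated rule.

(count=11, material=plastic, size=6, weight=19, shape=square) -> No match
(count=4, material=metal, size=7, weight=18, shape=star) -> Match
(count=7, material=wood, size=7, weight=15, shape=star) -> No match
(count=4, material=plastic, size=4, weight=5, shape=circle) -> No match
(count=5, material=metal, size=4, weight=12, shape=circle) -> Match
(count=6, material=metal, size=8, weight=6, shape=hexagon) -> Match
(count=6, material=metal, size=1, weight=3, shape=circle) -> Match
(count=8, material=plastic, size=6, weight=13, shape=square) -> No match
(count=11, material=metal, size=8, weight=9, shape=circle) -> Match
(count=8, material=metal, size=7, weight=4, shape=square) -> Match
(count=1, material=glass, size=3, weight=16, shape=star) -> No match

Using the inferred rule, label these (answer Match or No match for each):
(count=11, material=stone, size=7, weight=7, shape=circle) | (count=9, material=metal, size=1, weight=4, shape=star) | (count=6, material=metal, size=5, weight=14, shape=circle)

No match, Match, Match

One predicate separates the groups cleanly: material is metal.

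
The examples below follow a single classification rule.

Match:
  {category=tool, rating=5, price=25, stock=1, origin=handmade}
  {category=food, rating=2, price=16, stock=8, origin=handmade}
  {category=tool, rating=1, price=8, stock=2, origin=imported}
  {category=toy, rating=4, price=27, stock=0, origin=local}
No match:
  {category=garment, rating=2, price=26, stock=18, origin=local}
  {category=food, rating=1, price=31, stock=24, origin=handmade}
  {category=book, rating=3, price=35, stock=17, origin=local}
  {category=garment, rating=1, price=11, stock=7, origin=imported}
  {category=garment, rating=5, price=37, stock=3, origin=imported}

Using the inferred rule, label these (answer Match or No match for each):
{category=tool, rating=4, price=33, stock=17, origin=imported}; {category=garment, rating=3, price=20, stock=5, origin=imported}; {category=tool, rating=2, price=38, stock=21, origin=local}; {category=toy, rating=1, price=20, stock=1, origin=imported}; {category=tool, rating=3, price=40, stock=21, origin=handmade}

The rule appears to be: stock ≤ 2 OR stock = 8.
{category=tool, rating=4, price=33, stock=17, origin=imported}: No match (stock = 17). {category=garment, rating=3, price=20, stock=5, origin=imported}: No match (stock = 5). {category=tool, rating=2, price=38, stock=21, origin=local}: No match (stock = 21). {category=toy, rating=1, price=20, stock=1, origin=imported}: Match (stock = 1). {category=tool, rating=3, price=40, stock=21, origin=handmade}: No match (stock = 21).

No match, No match, No match, Match, No match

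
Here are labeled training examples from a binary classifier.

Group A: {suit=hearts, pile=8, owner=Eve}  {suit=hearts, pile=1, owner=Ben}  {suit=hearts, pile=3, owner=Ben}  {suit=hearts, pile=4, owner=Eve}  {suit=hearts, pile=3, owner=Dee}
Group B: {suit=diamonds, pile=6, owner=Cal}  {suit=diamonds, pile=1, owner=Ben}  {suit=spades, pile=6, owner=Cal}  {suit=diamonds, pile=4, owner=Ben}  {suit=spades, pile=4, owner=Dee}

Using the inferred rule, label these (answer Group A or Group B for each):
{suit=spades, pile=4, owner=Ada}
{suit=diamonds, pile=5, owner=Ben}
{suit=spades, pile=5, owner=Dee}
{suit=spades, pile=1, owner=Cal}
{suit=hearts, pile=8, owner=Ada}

Group B, Group B, Group B, Group B, Group A

One predicate separates the groups cleanly: suit is hearts.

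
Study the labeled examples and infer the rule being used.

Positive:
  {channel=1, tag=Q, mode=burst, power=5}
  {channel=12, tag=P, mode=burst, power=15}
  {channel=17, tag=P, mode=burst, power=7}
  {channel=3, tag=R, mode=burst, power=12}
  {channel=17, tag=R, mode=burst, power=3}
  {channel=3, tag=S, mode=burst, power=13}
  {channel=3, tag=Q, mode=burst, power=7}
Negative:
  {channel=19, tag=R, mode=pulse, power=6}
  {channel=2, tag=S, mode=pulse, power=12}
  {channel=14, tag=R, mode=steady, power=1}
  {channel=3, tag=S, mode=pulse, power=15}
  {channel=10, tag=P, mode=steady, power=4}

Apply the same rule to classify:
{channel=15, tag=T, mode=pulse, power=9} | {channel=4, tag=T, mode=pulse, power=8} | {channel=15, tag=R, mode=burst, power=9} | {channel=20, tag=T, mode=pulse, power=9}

Negative, Negative, Positive, Negative

All 'Positive' examples share one property — mode is burst — and every 'Negative' example lacks it.
{channel=15, tag=T, mode=pulse, power=9} → mode is pulse → Negative. {channel=4, tag=T, mode=pulse, power=8} → mode is pulse → Negative. {channel=15, tag=R, mode=burst, power=9} → mode is burst → Positive. {channel=20, tag=T, mode=pulse, power=9} → mode is pulse → Negative.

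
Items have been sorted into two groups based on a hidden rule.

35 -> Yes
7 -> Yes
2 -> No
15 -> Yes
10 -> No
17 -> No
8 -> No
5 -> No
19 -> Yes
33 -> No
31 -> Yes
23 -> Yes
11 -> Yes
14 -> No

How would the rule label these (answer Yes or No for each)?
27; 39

Yes, Yes

Looking at the examples, the only property every 'Yes' case has and every 'No' case lacks is: ≡ 3 (mod 4).
27: Yes (27 mod 4 = 3). 39: Yes (39 mod 4 = 3).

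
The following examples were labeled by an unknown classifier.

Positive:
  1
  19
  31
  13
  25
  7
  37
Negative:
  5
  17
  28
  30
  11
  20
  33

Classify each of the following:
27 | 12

Negative, Negative

Every 'Positive' example satisfies: ≡ 1 (mod 6). None of the 'Negative' examples do.
27: 27 mod 6 = 3 — does not pass, so Negative.
12: 12 mod 6 = 0 — does not pass, so Negative.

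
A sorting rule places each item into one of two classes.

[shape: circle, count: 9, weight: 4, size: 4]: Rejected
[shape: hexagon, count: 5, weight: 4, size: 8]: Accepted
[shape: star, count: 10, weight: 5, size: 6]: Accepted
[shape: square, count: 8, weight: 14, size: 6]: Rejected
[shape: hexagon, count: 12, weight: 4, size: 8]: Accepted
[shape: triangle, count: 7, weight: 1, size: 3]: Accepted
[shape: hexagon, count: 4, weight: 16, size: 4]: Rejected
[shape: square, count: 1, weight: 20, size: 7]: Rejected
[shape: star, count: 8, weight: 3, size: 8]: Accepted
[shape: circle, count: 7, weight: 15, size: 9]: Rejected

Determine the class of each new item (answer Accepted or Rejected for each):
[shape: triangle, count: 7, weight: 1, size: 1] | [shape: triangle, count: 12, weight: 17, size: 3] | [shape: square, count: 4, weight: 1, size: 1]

Accepted, Rejected, Accepted

A rule that fits every label: size ≠ 4 AND weight ≤ 5 — true of each 'Accepted' example, false of each 'Rejected' one.
[shape: triangle, count: 7, weight: 1, size: 1]: size = 1, weight = 1 — has this property, so Accepted.
[shape: triangle, count: 12, weight: 17, size: 3]: size = 3, weight = 17 — does not fit, so Rejected.
[shape: square, count: 4, weight: 1, size: 1]: size = 1, weight = 1 — has this property, so Accepted.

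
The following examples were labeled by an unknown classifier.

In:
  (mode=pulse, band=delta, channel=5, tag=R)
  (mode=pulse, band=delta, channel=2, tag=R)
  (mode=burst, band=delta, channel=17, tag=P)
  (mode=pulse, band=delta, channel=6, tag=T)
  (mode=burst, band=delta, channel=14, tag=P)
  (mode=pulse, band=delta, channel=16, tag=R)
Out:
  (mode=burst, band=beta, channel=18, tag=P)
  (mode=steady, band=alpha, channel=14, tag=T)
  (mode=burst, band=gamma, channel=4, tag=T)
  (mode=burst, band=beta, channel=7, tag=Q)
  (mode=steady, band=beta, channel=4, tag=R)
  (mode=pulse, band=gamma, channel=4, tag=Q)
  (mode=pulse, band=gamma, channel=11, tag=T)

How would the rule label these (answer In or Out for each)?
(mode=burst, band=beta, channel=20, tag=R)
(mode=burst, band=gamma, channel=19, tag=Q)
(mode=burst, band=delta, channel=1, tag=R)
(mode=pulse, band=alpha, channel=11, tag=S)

Out, Out, In, Out

'In' ⟺ band is delta.
(mode=burst, band=beta, channel=20, tag=R): band is beta — fails this test, so Out.
(mode=burst, band=gamma, channel=19, tag=Q): band is gamma — fails this test, so Out.
(mode=burst, band=delta, channel=1, tag=R): band is delta — meets the rule, so In.
(mode=pulse, band=alpha, channel=11, tag=S): band is alpha — fails this test, so Out.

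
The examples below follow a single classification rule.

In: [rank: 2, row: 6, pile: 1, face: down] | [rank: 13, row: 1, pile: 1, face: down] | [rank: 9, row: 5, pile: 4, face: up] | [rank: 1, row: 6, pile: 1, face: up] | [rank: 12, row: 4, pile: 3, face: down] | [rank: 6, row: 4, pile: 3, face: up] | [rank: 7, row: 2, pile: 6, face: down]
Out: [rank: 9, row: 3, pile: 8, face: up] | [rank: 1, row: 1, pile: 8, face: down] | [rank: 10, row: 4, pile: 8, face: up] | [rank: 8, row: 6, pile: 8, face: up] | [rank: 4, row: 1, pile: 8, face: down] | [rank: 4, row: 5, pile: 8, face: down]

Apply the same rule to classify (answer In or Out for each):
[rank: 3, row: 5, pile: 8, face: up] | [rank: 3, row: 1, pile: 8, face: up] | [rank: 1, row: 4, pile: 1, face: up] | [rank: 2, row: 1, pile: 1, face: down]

Out, Out, In, In

Rule: pile ≤ 6. This holds for each 'In' example and fails for each 'Out' one.
[rank: 3, row: 5, pile: 8, face: up]: pile = 8, lacks this property → Out. [rank: 3, row: 1, pile: 8, face: up]: pile = 8, lacks this property → Out. [rank: 1, row: 4, pile: 1, face: up]: pile = 1, satisfies this → In. [rank: 2, row: 1, pile: 1, face: down]: pile = 1, satisfies this → In.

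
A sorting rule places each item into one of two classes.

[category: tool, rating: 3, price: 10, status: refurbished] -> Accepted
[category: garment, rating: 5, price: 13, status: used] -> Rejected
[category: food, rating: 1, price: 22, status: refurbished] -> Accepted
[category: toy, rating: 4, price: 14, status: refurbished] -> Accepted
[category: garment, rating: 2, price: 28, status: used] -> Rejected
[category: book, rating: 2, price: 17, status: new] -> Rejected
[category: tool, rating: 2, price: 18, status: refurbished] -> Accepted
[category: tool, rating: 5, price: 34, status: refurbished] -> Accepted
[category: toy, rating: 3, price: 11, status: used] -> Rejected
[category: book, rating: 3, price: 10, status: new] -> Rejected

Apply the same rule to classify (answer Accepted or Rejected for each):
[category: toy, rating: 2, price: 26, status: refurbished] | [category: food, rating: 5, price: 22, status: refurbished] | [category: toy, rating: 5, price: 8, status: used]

The distinguishing property — status is refurbished — holds for all the 'Accepted' cases and none of the 'Rejected' cases.
[category: toy, rating: 2, price: 26, status: refurbished] — status is refurbished, hence Accepted.
[category: food, rating: 5, price: 22, status: refurbished] — status is refurbished, hence Accepted.
[category: toy, rating: 5, price: 8, status: used] — status is used, hence Rejected.

Accepted, Accepted, Rejected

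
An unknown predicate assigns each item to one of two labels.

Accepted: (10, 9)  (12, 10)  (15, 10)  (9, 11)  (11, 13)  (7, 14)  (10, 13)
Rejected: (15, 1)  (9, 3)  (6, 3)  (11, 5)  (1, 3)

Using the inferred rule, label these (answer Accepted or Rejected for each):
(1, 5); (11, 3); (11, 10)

Rejected, Rejected, Accepted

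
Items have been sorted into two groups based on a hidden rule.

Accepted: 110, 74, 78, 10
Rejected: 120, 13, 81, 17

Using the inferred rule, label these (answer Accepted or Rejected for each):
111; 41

Rejected, Rejected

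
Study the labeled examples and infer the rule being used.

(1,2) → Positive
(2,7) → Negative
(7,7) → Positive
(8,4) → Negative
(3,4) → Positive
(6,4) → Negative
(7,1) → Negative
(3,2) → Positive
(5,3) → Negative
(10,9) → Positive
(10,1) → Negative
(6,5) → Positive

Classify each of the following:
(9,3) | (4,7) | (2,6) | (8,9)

Negative, Negative, Negative, Positive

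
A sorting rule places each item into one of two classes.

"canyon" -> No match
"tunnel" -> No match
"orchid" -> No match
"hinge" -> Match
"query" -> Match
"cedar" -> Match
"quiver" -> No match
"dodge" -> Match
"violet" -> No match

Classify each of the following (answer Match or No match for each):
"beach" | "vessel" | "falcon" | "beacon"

Match, No match, No match, No match

The distinguishing property — odd length — holds for all the 'Match' cases and none of the 'No match' cases.
"beach" — length 5, hence Match. "vessel" — length 6, hence No match. "falcon" — length 6, hence No match. "beacon" — length 6, hence No match.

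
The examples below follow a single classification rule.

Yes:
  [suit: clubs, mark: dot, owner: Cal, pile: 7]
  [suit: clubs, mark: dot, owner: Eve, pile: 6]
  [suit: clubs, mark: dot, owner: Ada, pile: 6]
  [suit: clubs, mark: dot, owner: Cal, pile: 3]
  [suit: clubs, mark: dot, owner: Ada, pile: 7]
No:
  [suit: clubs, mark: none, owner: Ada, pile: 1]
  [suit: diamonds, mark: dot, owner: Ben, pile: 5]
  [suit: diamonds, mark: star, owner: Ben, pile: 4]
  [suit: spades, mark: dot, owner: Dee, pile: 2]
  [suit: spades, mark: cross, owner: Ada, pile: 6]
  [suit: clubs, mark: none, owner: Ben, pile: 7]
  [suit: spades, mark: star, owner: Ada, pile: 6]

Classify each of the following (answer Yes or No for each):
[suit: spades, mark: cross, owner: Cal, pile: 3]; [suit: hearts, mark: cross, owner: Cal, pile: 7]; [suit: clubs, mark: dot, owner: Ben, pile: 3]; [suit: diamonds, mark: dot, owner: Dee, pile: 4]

The rule appears to be: suit is clubs AND mark is dot.

No, No, Yes, No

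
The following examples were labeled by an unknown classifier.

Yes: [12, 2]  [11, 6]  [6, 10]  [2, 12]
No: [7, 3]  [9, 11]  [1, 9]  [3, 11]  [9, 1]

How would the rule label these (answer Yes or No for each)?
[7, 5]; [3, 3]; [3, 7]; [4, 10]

No, No, No, Yes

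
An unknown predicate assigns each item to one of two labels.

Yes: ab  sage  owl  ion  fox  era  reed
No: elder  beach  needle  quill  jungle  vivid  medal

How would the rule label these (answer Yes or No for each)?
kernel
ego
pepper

No, Yes, No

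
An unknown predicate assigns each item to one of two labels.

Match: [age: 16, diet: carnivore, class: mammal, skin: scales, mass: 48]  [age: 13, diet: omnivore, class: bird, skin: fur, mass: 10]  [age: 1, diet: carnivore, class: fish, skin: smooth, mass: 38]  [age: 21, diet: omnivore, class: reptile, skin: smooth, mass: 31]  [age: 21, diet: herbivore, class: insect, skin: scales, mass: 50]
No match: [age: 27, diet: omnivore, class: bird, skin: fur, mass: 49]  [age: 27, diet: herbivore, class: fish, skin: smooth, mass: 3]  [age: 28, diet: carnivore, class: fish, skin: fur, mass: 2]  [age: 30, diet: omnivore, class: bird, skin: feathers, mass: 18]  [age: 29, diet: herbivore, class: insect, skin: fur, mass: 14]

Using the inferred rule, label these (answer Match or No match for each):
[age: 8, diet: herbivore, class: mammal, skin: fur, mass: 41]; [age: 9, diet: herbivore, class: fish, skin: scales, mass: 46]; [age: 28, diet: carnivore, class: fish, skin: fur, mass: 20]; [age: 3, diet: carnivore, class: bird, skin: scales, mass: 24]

Match, Match, No match, Match

The common property of the 'Match' items is: age ≤ 21. No 'No match' item has it.
[age: 8, diet: herbivore, class: mammal, skin: fur, mass: 41]: Match (age = 8). [age: 9, diet: herbivore, class: fish, skin: scales, mass: 46]: Match (age = 9). [age: 28, diet: carnivore, class: fish, skin: fur, mass: 20]: No match (age = 28). [age: 3, diet: carnivore, class: bird, skin: scales, mass: 24]: Match (age = 3).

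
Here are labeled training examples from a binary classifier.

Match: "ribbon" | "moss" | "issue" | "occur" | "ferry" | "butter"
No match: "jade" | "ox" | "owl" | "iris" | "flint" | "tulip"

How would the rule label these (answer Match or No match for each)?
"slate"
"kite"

The rule appears to be: has a double letter.
No match: "slate", since no doubled letter. No match: "kite", since no doubled letter.

No match, No match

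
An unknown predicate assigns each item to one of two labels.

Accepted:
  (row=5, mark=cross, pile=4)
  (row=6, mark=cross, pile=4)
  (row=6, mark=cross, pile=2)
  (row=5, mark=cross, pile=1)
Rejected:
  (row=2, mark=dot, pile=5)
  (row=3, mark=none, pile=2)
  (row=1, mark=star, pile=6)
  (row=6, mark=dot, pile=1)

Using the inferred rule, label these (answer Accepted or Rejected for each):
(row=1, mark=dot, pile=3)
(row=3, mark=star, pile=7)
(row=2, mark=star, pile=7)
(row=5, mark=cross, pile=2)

Rejected, Rejected, Rejected, Accepted

Rule: mark is cross. This holds for each 'Accepted' example and fails for each 'Rejected' one.
Rejected: (row=1, mark=dot, pile=3), since mark is dot. Rejected: (row=3, mark=star, pile=7), since mark is star. Rejected: (row=2, mark=star, pile=7), since mark is star. Accepted: (row=5, mark=cross, pile=2), since mark is cross.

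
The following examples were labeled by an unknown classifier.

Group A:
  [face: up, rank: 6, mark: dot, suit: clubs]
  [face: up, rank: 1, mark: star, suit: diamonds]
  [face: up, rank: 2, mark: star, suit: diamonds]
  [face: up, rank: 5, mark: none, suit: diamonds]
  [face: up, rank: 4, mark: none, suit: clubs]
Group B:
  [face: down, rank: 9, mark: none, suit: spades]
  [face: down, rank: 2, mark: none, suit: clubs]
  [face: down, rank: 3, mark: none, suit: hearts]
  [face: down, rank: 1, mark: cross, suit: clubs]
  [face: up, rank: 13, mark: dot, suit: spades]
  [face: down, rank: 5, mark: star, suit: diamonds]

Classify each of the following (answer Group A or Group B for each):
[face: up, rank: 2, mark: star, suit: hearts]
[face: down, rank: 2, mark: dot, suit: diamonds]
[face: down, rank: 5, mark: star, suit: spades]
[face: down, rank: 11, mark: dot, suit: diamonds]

Every 'Group A' example satisfies: face is up AND rank ≤ 6. None of the 'Group B' examples do.
[face: up, rank: 2, mark: star, suit: hearts]: face is up, rank = 2, passes → Group A. [face: down, rank: 2, mark: dot, suit: diamonds]: face is down, rank = 2, fails this test → Group B. [face: down, rank: 5, mark: star, suit: spades]: face is down, rank = 5, fails this test → Group B. [face: down, rank: 11, mark: dot, suit: diamonds]: face is down, rank = 11, fails this test → Group B.

Group A, Group B, Group B, Group B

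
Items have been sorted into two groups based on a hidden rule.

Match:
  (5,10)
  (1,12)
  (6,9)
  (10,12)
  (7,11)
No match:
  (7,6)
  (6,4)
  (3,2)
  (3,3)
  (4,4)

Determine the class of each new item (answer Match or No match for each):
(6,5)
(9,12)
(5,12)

The common property of the 'Match' items is: first < second. No 'No match' item has it.
(6,5): No match (6 > 5). (9,12): Match (9 < 12). (5,12): Match (5 < 12).

No match, Match, Match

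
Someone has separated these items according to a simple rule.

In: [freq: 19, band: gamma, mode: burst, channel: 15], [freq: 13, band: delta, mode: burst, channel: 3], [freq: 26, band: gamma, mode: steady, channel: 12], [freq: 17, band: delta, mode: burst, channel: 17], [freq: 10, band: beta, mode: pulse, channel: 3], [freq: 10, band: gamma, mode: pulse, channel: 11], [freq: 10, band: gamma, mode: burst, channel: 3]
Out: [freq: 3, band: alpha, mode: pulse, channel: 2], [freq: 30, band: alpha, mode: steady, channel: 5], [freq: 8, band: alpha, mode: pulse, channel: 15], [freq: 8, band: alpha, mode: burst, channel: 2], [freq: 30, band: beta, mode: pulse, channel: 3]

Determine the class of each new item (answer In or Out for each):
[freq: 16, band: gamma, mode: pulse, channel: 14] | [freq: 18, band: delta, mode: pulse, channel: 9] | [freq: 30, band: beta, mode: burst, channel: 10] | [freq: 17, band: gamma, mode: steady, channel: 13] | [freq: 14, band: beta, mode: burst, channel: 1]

The rule appears to be: freq ≥ 10 AND freq ≤ 26.
[freq: 16, band: gamma, mode: pulse, channel: 14]: freq = 16 — checks out, so In.
[freq: 18, band: delta, mode: pulse, channel: 9]: freq = 18 — checks out, so In.
[freq: 30, band: beta, mode: burst, channel: 10]: freq = 30 — does not satisfy this, so Out.
[freq: 17, band: gamma, mode: steady, channel: 13]: freq = 17 — checks out, so In.
[freq: 14, band: beta, mode: burst, channel: 1]: freq = 14 — checks out, so In.

In, In, Out, In, In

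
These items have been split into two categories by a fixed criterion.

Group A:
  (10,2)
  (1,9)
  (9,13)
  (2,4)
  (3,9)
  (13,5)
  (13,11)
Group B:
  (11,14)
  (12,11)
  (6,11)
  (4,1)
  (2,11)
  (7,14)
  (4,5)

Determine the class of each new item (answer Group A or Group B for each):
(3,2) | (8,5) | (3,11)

Group B, Group B, Group A

Checking candidate rules against both groups, what survives is: sum is even.
(3,2): 3+2 = 5, fails this test → Group B.
(8,5): 8+5 = 13, fails this test → Group B.
(3,11): 3+11 = 14, fits → Group A.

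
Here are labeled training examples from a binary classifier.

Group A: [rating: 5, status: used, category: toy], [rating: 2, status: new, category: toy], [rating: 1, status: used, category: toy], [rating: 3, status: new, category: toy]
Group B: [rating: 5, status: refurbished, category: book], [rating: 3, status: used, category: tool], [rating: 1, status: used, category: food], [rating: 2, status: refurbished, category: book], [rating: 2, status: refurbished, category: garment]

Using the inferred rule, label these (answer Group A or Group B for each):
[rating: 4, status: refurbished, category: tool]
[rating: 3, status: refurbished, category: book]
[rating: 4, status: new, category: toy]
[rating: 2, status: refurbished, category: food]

The classifier is using: category is toy.

Group B, Group B, Group A, Group B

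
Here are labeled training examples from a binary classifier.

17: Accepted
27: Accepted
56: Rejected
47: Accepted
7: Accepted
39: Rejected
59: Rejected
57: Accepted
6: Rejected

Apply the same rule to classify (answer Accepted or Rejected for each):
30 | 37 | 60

Rejected, Accepted, Rejected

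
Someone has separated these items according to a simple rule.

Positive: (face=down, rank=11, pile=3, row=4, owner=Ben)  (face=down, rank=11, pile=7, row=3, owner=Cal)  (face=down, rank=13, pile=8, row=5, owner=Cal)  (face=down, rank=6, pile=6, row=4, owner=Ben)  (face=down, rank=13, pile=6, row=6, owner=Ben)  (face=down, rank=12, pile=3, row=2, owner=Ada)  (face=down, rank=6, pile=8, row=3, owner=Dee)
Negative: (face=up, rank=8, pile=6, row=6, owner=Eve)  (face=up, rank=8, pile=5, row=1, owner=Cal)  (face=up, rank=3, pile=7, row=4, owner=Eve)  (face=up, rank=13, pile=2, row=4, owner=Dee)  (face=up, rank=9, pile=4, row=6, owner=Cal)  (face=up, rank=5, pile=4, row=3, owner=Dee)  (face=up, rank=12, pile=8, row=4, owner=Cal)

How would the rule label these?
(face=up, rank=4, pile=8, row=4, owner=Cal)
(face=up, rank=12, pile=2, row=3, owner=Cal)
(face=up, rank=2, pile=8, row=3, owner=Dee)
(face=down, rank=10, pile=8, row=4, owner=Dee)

Negative, Negative, Negative, Positive

A rule that fits every label: face is down — true of each 'Positive' example, false of each 'Negative' one.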